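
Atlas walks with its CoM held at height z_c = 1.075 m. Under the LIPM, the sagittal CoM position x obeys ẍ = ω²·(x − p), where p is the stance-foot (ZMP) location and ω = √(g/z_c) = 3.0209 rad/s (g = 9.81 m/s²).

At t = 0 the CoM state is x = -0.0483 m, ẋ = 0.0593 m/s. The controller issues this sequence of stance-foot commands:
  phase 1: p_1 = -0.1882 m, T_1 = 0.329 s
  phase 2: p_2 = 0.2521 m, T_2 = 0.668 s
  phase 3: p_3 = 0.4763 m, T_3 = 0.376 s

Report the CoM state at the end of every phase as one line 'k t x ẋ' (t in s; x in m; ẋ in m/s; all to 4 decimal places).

1 0.3290 0.0496 0.5838
2 0.9970 0.1908 -0.0262
3 1.3730 -0.0261 -1.2493

phase 1: p=-0.1882, T=0.329, ωT=0.993876, cosh=1.535913, sinh=1.165773; start (x,ẋ)=(-0.048300, 0.059300) → end (x,ẋ)=(0.049558, 0.583763)
phase 2: p=0.2521, T=0.668, ωT=2.017961, cosh=3.827949, sinh=3.695023; start (x,ẋ)=(0.049558, 0.583763) → end (x,ẋ)=(0.190812, -0.026215)
phase 3: p=0.4763, T=0.376, ωT=1.135858, cosh=1.717496, sinh=1.396349; start (x,ẋ)=(0.190812, -0.026215) → end (x,ẋ)=(-0.026141, -1.249277)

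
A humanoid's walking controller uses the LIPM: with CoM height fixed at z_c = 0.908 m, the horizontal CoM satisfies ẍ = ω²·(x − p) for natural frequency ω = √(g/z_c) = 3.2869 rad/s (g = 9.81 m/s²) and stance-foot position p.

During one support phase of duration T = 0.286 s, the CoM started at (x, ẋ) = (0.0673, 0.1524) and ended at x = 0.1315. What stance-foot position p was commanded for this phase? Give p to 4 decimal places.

p = 0.0380

ωT = 3.2869·0.286 = 0.940053; cosh(ωT) = 1.475363, sinh(ωT) = 1.084756
x(T) = p + (x₀−p)·cosh(ωT) + (ẋ₀/ω)·sinh(ωT) ⇒ p·(1 − cosh) = x(T) − x₀·cosh − (ẋ₀/ω)·sinh
numerator   = 0.1315 − (0.0673)·1.475363 − (0.1524/3.2869)·1.084756 = -0.018088
denominator = 1 − 1.475363 = -0.475363
p = -0.018088 / -0.475363 = 0.0380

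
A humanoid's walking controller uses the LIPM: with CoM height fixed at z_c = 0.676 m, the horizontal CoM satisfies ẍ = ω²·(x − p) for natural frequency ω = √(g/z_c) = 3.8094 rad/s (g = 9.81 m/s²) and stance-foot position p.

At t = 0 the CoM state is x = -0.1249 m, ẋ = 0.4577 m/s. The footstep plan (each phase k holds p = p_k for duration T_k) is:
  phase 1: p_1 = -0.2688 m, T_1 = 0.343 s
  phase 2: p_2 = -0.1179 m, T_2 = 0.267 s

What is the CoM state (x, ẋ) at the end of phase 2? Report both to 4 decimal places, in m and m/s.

phase 1: p=-0.2688, T=0.343, ωT=1.306624, cosh=1.982208, sinh=1.711476; start (x,ẋ)=(-0.124900, 0.457700) → end (x,ẋ)=(0.222074, 1.845441)
phase 2: p=-0.1179, T=0.267, ωT=1.017110, cosh=1.563415, sinh=1.201776; start (x,ẋ)=(0.222074, 1.845441) → end (x,ẋ)=(0.995813, 4.441605)

x = 0.9958, ẋ = 4.4416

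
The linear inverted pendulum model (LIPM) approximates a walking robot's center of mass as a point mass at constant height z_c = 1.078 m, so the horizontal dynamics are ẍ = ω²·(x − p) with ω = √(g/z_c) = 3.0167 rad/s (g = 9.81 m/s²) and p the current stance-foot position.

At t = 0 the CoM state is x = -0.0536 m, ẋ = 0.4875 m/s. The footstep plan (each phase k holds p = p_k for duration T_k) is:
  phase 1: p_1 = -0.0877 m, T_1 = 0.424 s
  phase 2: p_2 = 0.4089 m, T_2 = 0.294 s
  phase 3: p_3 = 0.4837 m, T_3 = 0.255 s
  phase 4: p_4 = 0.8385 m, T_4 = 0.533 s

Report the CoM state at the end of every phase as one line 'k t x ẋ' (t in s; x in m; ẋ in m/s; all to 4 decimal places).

1 0.4240 0.2462 1.1142
2 0.7180 0.5501 1.0872
3 0.9730 0.8761 1.5948
4 1.5060 2.2028 4.4125

phase 1: p=-0.0877, T=0.424, ωT=1.279081, cosh=1.935814, sinh=1.657521; start (x,ẋ)=(-0.053600, 0.487500) → end (x,ẋ)=(0.246167, 1.114218)
phase 2: p=0.4089, T=0.294, ωT=0.886910, cosh=1.419771, sinh=1.007845; start (x,ẋ)=(0.246167, 1.114218) → end (x,ẋ)=(0.550104, 1.087168)
phase 3: p=0.4837, T=0.255, ωT=0.769259, cosh=1.310761, sinh=0.847404; start (x,ẋ)=(0.550104, 1.087168) → end (x,ẋ)=(0.876130, 1.594770)
phase 4: p=0.8385, T=0.533, ωT=1.607901, cosh=2.596315, sinh=2.396007; start (x,ẋ)=(0.876130, 1.594770) → end (x,ẋ)=(2.202843, 4.412519)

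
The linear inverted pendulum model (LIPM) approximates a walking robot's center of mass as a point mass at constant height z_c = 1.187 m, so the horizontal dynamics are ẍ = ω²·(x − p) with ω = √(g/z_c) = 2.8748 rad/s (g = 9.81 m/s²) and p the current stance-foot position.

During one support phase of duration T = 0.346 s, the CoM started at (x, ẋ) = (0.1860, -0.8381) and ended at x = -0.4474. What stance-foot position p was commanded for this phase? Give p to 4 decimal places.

p = 0.7321

ωT = 2.8748·0.346 = 0.994681; cosh(ωT) = 1.536851, sinh(ωT) = 1.167010
x(T) = p + (x₀−p)·cosh(ωT) + (ẋ₀/ω)·sinh(ωT) ⇒ p·(1 − cosh) = x(T) − x₀·cosh − (ẋ₀/ω)·sinh
numerator   = -0.4474 − (0.1860)·1.536851 − (-0.8381/2.8748)·1.167010 = -0.393032
denominator = 1 − 1.536851 = -0.536851
p = -0.393032 / -0.536851 = 0.7321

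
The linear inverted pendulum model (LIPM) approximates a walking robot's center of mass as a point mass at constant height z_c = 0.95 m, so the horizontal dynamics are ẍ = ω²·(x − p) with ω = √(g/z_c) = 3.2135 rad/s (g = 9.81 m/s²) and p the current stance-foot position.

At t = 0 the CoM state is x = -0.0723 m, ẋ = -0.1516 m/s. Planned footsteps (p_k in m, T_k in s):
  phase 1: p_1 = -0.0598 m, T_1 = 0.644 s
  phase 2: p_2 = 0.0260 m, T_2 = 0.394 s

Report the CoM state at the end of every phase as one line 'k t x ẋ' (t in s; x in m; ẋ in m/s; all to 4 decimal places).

1 0.6440 -0.2940 -0.7665
2 1.0380 -0.9760 -3.1460

phase 1: p=-0.0598, T=0.644, ωT=2.069494, cosh=4.023532, sinh=3.897282; start (x,ẋ)=(-0.072300, -0.151600) → end (x,ẋ)=(-0.293952, -0.766516)
phase 2: p=0.0260, T=0.394, ωT=1.266119, cosh=1.914492, sinh=1.632568; start (x,ẋ)=(-0.293952, -0.766516) → end (x,ẋ)=(-0.975962, -3.146041)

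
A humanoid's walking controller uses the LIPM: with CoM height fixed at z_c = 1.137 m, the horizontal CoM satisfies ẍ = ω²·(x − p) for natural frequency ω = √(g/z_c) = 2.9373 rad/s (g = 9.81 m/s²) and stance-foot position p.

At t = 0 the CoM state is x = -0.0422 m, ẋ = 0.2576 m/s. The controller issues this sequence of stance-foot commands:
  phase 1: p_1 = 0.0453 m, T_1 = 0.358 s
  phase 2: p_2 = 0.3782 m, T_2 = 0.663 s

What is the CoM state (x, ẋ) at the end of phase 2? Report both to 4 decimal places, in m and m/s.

phase 1: p=0.0453, T=0.358, ωT=1.051553, cosh=1.605744, sinh=1.256350; start (x,ẋ)=(-0.042200, 0.257600) → end (x,ẋ)=(0.014979, 0.090741)
phase 2: p=0.3782, T=0.663, ωT=1.947430, cosh=3.576643, sinh=3.434003; start (x,ẋ)=(0.014979, 0.090741) → end (x,ẋ)=(-0.814828, -3.339156)

x = -0.8148, ẋ = -3.3392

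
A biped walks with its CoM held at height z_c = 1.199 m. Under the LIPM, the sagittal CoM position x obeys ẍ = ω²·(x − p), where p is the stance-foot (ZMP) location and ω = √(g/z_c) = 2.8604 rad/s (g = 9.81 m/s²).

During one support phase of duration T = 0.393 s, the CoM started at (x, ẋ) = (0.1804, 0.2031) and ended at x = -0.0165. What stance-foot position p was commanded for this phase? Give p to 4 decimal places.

ωT = 2.8604·0.393 = 1.124137; cosh(ωT) = 1.701247, sinh(ωT) = 1.376314
x(T) = p + (x₀−p)·cosh(ωT) + (ẋ₀/ω)·sinh(ωT) ⇒ p·(1 − cosh) = x(T) − x₀·cosh − (ẋ₀/ω)·sinh
numerator   = -0.0165 − (0.1804)·1.701247 − (0.2031/2.8604)·1.376314 = -0.421129
denominator = 1 − 1.701247 = -0.701247
p = -0.421129 / -0.701247 = 0.6005

p = 0.6005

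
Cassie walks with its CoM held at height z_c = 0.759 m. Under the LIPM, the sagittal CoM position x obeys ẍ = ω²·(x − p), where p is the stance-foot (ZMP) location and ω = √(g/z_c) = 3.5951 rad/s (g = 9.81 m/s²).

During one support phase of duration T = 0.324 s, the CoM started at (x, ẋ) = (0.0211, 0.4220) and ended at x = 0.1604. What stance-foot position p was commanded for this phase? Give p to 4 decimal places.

ωT = 3.5951·0.324 = 1.164812; cosh(ωT) = 1.758651, sinh(ωT) = 1.446670
x(T) = p + (x₀−p)·cosh(ωT) + (ẋ₀/ω)·sinh(ωT) ⇒ p·(1 − cosh) = x(T) − x₀·cosh − (ẋ₀/ω)·sinh
numerator   = 0.1604 − (0.0211)·1.758651 − (0.4220/3.5951)·1.446670 = -0.046521
denominator = 1 − 1.758651 = -0.758651
p = -0.046521 / -0.758651 = 0.0613

p = 0.0613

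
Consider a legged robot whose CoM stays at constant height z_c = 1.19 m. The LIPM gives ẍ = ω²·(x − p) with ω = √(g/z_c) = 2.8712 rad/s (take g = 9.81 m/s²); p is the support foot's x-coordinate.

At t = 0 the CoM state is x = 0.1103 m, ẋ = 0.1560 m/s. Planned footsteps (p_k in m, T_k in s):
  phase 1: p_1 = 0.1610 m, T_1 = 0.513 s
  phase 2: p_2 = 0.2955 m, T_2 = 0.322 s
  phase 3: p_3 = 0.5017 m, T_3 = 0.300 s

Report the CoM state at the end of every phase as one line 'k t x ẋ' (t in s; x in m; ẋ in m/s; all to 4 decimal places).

1 0.5130 0.1569 0.0573
2 0.8350 0.1145 -0.3391
3 1.1350 -0.1530 -1.5533

phase 1: p=0.1610, T=0.513, ωT=1.472926, cosh=2.295616, sinh=2.066362; start (x,ẋ)=(0.110300, 0.156000) → end (x,ẋ)=(0.156883, 0.057316)
phase 2: p=0.2955, T=0.322, ωT=0.924526, cosh=1.458697, sinh=1.061977; start (x,ẋ)=(0.156883, 0.057316) → end (x,ẋ)=(0.114500, -0.339056)
phase 3: p=0.5017, T=0.300, ωT=0.861360, cosh=1.394482, sinh=0.971895; start (x,ẋ)=(0.114500, -0.339056) → end (x,ẋ)=(-0.153013, -1.553292)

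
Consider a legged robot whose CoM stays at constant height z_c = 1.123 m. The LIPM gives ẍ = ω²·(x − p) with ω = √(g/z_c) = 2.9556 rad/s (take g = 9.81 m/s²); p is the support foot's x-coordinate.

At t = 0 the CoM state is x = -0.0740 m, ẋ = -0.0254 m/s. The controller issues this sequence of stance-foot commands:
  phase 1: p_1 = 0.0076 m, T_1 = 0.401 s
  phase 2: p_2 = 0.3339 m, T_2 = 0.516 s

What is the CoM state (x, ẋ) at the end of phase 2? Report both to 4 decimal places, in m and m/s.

x = -1.1318, ẋ = -4.1077

phase 1: p=0.0076, T=0.401, ωT=1.185196, cosh=1.788507, sinh=1.482820; start (x,ẋ)=(-0.074000, -0.025400) → end (x,ẋ)=(-0.151085, -0.403050)
phase 2: p=0.3339, T=0.516, ωT=1.525090, cosh=2.406578, sinh=2.188977; start (x,ẋ)=(-0.151085, -0.403050) → end (x,ẋ)=(-1.131762, -4.107700)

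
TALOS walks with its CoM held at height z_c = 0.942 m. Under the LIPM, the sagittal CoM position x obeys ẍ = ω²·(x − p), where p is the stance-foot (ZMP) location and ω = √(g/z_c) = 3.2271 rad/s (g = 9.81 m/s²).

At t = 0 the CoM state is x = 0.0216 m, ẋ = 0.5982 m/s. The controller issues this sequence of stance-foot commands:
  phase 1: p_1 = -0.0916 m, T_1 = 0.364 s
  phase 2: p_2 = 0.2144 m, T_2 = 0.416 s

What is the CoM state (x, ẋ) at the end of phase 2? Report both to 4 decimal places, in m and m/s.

phase 1: p=-0.0916, T=0.364, ωT=1.174664, cosh=1.772990, sinh=1.464067; start (x,ẋ)=(0.021600, 0.598200) → end (x,ẋ)=(0.380493, 1.595437)
phase 2: p=0.2144, T=0.416, ωT=1.342474, cosh=2.044850, sinh=1.783652; start (x,ẋ)=(0.380493, 1.595437) → end (x,ẋ)=(1.435850, 4.218466)

x = 1.4359, ẋ = 4.2185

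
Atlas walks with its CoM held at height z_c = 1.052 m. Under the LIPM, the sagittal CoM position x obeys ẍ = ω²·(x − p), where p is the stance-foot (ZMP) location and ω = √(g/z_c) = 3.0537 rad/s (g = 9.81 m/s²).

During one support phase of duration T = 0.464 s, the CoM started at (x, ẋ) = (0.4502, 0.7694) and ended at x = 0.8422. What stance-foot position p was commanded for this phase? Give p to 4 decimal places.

p = 0.5322

ωT = 3.0537·0.464 = 1.416917; cosh(ωT) = 2.183422, sinh(ωT) = 1.940962
x(T) = p + (x₀−p)·cosh(ωT) + (ẋ₀/ω)·sinh(ωT) ⇒ p·(1 − cosh) = x(T) − x₀·cosh − (ẋ₀/ω)·sinh
numerator   = 0.8422 − (0.4502)·2.183422 − (0.7694/3.0537)·1.940962 = -0.629815
denominator = 1 − 2.183422 = -1.183422
p = -0.629815 / -1.183422 = 0.5322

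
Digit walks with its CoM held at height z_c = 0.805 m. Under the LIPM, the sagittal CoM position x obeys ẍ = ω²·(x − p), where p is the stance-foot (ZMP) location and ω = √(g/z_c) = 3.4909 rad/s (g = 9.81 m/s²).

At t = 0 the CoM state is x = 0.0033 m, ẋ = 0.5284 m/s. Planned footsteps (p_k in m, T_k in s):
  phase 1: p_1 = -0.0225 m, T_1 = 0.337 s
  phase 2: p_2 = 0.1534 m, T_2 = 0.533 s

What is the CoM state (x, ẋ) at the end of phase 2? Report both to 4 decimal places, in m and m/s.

phase 1: p=-0.0225, T=0.337, ωT=1.176433, cosh=1.775582, sinh=1.467205; start (x,ẋ)=(0.003300, 0.528400) → end (x,ẋ)=(0.245394, 1.070362)
phase 2: p=0.1534, T=0.533, ωT=1.860650, cosh=3.291742, sinh=3.136170; start (x,ẋ)=(0.245394, 1.070362) → end (x,ẋ)=(1.417815, 4.530505)

x = 1.4178, ẋ = 4.5305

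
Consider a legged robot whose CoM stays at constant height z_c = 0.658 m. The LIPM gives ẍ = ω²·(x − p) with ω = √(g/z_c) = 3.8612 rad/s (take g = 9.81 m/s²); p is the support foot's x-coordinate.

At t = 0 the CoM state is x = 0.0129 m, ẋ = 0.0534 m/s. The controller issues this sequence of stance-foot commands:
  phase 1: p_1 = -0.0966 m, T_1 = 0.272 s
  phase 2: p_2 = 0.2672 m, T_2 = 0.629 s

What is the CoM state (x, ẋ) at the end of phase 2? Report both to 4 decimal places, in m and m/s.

x = 0.1887, ẋ = -0.1908

phase 1: p=-0.0966, T=0.272, ωT=1.050246, cosh=1.604103, sinh=1.254252; start (x,ẋ)=(0.012900, 0.053400) → end (x,ẋ)=(0.096396, 0.615959)
phase 2: p=0.2672, T=0.629, ωT=2.428695, cosh=5.716109, sinh=5.627957; start (x,ẋ)=(0.096396, 0.615959) → end (x,ẋ)=(0.188664, -0.190810)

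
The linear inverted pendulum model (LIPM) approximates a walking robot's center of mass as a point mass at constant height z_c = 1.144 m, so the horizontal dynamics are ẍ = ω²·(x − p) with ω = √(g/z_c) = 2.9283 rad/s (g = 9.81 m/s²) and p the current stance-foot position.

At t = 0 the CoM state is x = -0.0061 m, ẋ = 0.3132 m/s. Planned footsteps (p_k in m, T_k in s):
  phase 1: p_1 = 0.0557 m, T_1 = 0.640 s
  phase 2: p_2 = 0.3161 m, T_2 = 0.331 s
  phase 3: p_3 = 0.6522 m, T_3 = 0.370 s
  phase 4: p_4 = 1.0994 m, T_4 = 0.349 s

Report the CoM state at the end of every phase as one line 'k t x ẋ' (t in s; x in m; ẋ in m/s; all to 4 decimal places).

1 0.6400 0.1898 0.4687
2 0.9710 0.3063 0.2895
3 1.3410 0.2120 -0.8484
4 1.6900 -0.6436 -4.4740

phase 1: p=0.0557, T=0.640, ωT=1.874112, cosh=3.334261, sinh=3.180770; start (x,ẋ)=(-0.006100, 0.313200) → end (x,ẋ)=(0.189846, 0.468670)
phase 2: p=0.3161, T=0.331, ωT=0.969267, cosh=1.507687, sinh=1.128326; start (x,ẋ)=(0.189846, 0.468670) → end (x,ẋ)=(0.306335, 0.289454)
phase 3: p=0.6522, T=0.370, ωT=1.083471, cosh=1.646669, sinh=1.308250; start (x,ẋ)=(0.306335, 0.289454) → end (x,ẋ)=(0.211992, -0.848354)
phase 4: p=1.0994, T=0.349, ωT=1.021977, cosh=1.569282, sinh=1.209400; start (x,ẋ)=(0.211992, -0.848354) → end (x,ẋ)=(-0.643567, -4.474049)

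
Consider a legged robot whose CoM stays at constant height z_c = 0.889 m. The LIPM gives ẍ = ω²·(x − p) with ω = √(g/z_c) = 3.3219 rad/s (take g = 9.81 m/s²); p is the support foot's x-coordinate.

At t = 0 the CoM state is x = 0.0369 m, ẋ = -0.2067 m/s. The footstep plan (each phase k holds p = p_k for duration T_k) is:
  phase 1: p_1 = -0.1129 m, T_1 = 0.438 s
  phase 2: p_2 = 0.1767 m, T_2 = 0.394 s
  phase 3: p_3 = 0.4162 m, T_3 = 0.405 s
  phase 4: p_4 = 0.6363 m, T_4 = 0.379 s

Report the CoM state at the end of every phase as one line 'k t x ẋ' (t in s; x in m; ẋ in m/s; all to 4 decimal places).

1 0.4380 0.0995 0.5410
2 0.8320 0.3027 0.6342
3 1.2370 0.5252 0.6255
4 1.6160 0.7298 0.5930

phase 1: p=-0.1129, T=0.438, ωT=1.454992, cosh=2.258926, sinh=2.025524; start (x,ẋ)=(0.036900, -0.206700) → end (x,ẋ)=(0.099452, 0.541022)
phase 2: p=0.1767, T=0.394, ωT=1.308829, cosh=1.985986, sinh=1.715849; start (x,ẋ)=(0.099452, 0.541022) → end (x,ẋ)=(0.302739, 0.634159)
phase 3: p=0.4162, T=0.405, ωT=1.345370, cosh=2.050024, sinh=1.789581; start (x,ẋ)=(0.302739, 0.634159) → end (x,ẋ)=(0.525238, 0.625538)
phase 4: p=0.6363, T=0.379, ωT=1.259000, cosh=1.902918, sinh=1.618980; start (x,ẋ)=(0.525238, 0.625538) → end (x,ẋ)=(0.729824, 0.593047)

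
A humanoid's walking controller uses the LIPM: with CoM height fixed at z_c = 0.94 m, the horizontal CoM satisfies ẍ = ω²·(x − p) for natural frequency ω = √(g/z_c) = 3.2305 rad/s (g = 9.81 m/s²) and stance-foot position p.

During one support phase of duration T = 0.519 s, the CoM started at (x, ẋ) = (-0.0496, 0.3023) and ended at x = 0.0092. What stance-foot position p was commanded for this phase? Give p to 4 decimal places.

p = 0.0538

ωT = 3.2305·0.519 = 1.676630; cosh(ωT) = 2.767253, sinh(ωT) = 2.580249
x(T) = p + (x₀−p)·cosh(ωT) + (ẋ₀/ω)·sinh(ωT) ⇒ p·(1 − cosh) = x(T) − x₀·cosh − (ẋ₀/ω)·sinh
numerator   = 0.0092 − (-0.0496)·2.767253 − (0.3023/3.2305)·2.580249 = -0.094996
denominator = 1 − 2.767253 = -1.767253
p = -0.094996 / -1.767253 = 0.0538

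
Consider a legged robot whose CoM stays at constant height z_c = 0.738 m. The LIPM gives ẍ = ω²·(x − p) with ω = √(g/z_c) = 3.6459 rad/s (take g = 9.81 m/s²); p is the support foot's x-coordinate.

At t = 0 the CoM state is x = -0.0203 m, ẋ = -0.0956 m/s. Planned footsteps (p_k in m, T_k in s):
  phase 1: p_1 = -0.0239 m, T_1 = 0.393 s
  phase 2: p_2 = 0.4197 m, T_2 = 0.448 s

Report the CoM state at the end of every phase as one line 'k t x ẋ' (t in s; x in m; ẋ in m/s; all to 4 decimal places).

1 0.3930 -0.0677 -0.1858
2 0.8410 -1.0015 -4.8708

phase 1: p=-0.0239, T=0.393, ωT=1.432839, cosh=2.214604, sinh=1.975974; start (x,ẋ)=(-0.020300, -0.095600) → end (x,ẋ)=(-0.067740, -0.185781)
phase 2: p=0.4197, T=0.448, ωT=1.633363, cosh=2.658170, sinh=2.462899; start (x,ẋ)=(-0.067740, -0.185781) → end (x,ẋ)=(-1.001498, -4.870795)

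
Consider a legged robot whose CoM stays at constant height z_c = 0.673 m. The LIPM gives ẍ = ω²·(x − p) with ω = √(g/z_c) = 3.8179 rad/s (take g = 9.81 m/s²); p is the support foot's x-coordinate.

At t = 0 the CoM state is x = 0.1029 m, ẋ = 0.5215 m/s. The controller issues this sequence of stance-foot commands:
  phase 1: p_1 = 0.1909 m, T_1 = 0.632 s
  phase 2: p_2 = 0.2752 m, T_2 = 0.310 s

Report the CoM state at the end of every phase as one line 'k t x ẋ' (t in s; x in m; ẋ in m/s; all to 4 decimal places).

phase 1: p=0.1909, T=0.632, ωT=2.412913, cosh=5.627997, sinh=5.538443; start (x,ẋ)=(0.102900, 0.521500) → end (x,ẋ)=(0.452151, 1.074221)
phase 2: p=0.2752, T=0.310, ωT=1.183549, cosh=1.786067, sinh=1.479877; start (x,ẋ)=(0.452151, 1.074221) → end (x,ẋ)=(1.007631, 2.918409)

1 0.6320 0.4522 1.0742
2 0.9420 1.0076 2.9184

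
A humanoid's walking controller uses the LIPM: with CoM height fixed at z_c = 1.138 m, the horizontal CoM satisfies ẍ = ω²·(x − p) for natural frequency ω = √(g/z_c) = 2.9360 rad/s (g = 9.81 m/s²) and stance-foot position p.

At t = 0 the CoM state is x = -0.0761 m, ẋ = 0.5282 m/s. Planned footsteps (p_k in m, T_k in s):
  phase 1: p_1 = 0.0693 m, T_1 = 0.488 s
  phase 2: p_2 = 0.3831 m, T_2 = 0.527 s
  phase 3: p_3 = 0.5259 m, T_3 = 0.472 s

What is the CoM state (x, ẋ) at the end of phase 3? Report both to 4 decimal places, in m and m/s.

x = -1.3772, ẋ = -5.4215

phase 1: p=0.0693, T=0.488, ωT=1.432768, cosh=2.214465, sinh=1.975817; start (x,ẋ)=(-0.076100, 0.528200) → end (x,ẋ)=(0.102776, 0.326215)
phase 2: p=0.3831, T=0.527, ωT=1.547272, cosh=2.455731, sinh=2.242904; start (x,ẋ)=(0.102776, 0.326215) → end (x,ẋ)=(-0.056096, -1.044887)
phase 3: p=0.5259, T=0.472, ωT=1.385792, cosh=2.124058, sinh=1.873933; start (x,ẋ)=(-0.056096, -1.044887) → end (x,ẋ)=(-1.377203, -5.421463)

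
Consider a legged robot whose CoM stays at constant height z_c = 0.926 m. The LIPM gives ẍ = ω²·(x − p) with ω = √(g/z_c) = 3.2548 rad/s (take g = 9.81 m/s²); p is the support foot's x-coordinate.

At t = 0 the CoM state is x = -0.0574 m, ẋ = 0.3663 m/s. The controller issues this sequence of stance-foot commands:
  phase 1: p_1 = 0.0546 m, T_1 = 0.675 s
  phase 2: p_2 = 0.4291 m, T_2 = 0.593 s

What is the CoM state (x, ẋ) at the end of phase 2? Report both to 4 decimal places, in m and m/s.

phase 1: p=0.0546, T=0.675, ωT=2.196990, cosh=4.554513, sinh=4.443376; start (x,ẋ)=(-0.057400, 0.366300) → end (x,ẋ)=(0.044559, 0.048541)
phase 2: p=0.4291, T=0.593, ωT=1.930096, cosh=3.517654, sinh=3.372520; start (x,ẋ)=(0.044559, 0.048541) → end (x,ẋ)=(-0.873287, -4.050315)

x = -0.8733, ẋ = -4.0503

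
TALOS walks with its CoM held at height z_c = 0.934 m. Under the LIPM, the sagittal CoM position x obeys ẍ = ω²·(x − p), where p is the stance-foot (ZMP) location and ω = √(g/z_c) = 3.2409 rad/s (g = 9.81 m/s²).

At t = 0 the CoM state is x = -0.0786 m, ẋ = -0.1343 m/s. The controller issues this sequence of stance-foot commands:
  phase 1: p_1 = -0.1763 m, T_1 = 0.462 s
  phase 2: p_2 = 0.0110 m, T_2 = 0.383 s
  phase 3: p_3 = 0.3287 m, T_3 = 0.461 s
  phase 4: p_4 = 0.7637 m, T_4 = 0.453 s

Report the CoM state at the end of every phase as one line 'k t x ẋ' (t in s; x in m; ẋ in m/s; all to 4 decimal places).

1 0.4620 -0.0350 0.3570
2 0.8450 0.0994 0.4329
3 1.3060 0.0748 -0.5589
4 1.7590 -1.1654 -5.8664

phase 1: p=-0.1763, T=0.462, ωT=1.497296, cosh=2.346660, sinh=2.122926; start (x,ẋ)=(-0.078600, -0.134300) → end (x,ẋ)=(-0.035003, 0.357038)
phase 2: p=0.0110, T=0.383, ωT=1.241265, cosh=1.874503, sinh=1.585484; start (x,ẋ)=(-0.035003, 0.357038) → end (x,ẋ)=(0.099433, 0.432885)
phase 3: p=0.3287, T=0.461, ωT=1.494055, cosh=2.339792, sinh=2.115332; start (x,ẋ)=(0.099433, 0.432885) → end (x,ẋ)=(0.074807, -0.558894)
phase 4: p=0.7637, T=0.453, ωT=1.468128, cosh=2.285728, sinh=2.055372; start (x,ẋ)=(0.074807, -0.558894) → end (x,ẋ)=(-1.165371, -5.866369)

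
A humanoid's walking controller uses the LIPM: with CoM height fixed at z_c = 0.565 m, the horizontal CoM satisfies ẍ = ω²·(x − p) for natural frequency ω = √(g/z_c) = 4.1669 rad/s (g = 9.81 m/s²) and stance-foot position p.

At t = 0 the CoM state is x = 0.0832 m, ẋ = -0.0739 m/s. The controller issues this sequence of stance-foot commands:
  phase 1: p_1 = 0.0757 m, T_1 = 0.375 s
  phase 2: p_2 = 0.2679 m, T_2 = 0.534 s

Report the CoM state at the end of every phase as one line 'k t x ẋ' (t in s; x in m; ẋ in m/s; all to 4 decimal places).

phase 1: p=0.0757, T=0.375, ωT=1.562588, cosh=2.490372, sinh=2.280779; start (x,ẋ)=(0.083200, -0.073900) → end (x,ẋ)=(0.053928, -0.112760)
phase 2: p=0.2679, T=0.534, ωT=2.225125, cosh=4.681345, sinh=4.573291; start (x,ẋ)=(0.053928, -0.112760) → end (x,ẋ)=(-0.857533, -4.605412)

1 0.3750 0.0539 -0.1128
2 0.9090 -0.8575 -4.6054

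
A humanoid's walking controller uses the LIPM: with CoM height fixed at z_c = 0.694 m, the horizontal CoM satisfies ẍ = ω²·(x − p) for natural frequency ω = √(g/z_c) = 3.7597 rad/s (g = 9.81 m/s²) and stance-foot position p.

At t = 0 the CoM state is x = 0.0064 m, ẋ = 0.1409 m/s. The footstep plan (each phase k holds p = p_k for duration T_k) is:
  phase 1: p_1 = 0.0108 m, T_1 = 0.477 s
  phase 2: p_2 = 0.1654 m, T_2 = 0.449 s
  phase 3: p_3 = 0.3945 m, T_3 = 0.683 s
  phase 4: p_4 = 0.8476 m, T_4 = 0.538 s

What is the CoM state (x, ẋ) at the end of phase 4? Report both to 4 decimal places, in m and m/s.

phase 1: p=0.0108, T=0.477, ωT=1.793377, cosh=3.088055, sinh=2.921658; start (x,ẋ)=(0.006400, 0.140900) → end (x,ẋ)=(0.106706, 0.386775)
phase 2: p=0.1654, T=0.449, ωT=1.688105, cosh=2.797046, sinh=2.612176; start (x,ẋ)=(0.106706, 0.386775) → end (x,ẋ)=(0.269954, 0.505391)
phase 3: p=0.3945, T=0.683, ωT=2.567875, cosh=6.557394, sinh=6.480696; start (x,ẋ)=(0.269954, 0.505391) → end (x,ẋ)=(0.448960, 0.279429)
phase 4: p=0.8476, T=0.538, ωT=2.022719, cosh=3.845571, sinh=3.713276; start (x,ẋ)=(0.448960, 0.279429) → end (x,ẋ)=(-0.409420, -4.490771)

x = -0.4094, ẋ = -4.4908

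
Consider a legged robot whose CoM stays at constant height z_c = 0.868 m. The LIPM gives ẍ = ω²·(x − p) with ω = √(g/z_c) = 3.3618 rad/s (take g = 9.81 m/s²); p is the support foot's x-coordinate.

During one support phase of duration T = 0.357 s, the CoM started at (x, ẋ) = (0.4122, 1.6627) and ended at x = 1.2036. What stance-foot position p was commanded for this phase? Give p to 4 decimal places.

ωT = 3.3618·0.357 = 1.200163; cosh(ωT) = 1.810901, sinh(ωT) = 1.509756
x(T) = p + (x₀−p)·cosh(ωT) + (ẋ₀/ω)·sinh(ωT) ⇒ p·(1 − cosh) = x(T) − x₀·cosh − (ẋ₀/ω)·sinh
numerator   = 1.2036 − (0.4122)·1.810901 − (1.6627/3.3618)·1.509756 = -0.289558
denominator = 1 − 1.810901 = -0.810901
p = -0.289558 / -0.810901 = 0.3571

p = 0.3571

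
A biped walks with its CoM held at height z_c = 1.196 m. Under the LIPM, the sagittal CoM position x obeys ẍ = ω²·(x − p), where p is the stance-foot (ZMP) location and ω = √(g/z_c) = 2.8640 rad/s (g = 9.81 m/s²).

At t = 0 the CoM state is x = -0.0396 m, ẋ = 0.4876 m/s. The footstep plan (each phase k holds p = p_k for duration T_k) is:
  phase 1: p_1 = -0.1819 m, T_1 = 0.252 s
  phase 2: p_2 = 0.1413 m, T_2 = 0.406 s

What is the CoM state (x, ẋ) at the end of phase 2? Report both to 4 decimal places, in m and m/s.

x = 0.6005, ẋ = 1.6167

phase 1: p=-0.1819, T=0.252, ωT=0.721728, cosh=1.271949, sinh=0.786037; start (x,ẋ)=(-0.039600, 0.487600) → end (x,ẋ)=(0.132922, 0.940550)
phase 2: p=0.1413, T=0.406, ωT=1.162784, cosh=1.755721, sinh=1.443106; start (x,ẋ)=(0.132922, 0.940550) → end (x,ẋ)=(0.600513, 1.616717)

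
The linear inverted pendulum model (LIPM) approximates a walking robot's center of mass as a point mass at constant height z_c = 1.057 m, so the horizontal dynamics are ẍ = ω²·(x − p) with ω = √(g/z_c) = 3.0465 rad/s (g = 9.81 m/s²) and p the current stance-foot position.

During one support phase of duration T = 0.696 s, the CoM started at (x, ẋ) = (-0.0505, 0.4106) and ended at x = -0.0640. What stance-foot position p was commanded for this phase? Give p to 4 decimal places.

ωT = 3.0465·0.696 = 2.120364; cosh(ωT) = 4.227079, sinh(ωT) = 4.107091
x(T) = p + (x₀−p)·cosh(ωT) + (ẋ₀/ω)·sinh(ωT) ⇒ p·(1 − cosh) = x(T) − x₀·cosh − (ẋ₀/ω)·sinh
numerator   = -0.0640 − (-0.0505)·4.227079 − (0.4106/3.0465)·4.107091 = -0.404076
denominator = 1 − 4.227079 = -3.227079
p = -0.404076 / -3.227079 = 0.1252

p = 0.1252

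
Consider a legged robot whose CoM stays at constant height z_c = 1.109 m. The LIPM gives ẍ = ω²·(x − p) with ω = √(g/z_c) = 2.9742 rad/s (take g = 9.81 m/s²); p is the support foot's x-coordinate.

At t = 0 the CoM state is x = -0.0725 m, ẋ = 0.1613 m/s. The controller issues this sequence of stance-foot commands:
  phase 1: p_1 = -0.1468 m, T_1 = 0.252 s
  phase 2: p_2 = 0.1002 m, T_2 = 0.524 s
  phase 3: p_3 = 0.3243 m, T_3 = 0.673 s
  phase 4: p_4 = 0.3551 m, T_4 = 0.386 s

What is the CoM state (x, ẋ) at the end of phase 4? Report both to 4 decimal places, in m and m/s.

phase 1: p=-0.1468, T=0.252, ωT=0.749498, cosh=1.294271, sinh=0.821667; start (x,ẋ)=(-0.072500, 0.161300) → end (x,ẋ)=(-0.006074, 0.390340)
phase 2: p=0.1002, T=0.524, ωT=1.558481, cosh=2.481026, sinh=2.270571; start (x,ẋ)=(-0.006074, 0.390340) → end (x,ẋ)=(0.134526, 0.250762)
phase 3: p=0.3243, T=0.673, ωT=2.001637, cosh=3.768136, sinh=3.633022; start (x,ẋ)=(0.134526, 0.250762) → end (x,ẋ)=(-0.084486, -1.105669)
phase 4: p=0.3551, T=0.386, ωT=1.148041, cosh=1.734635, sinh=1.417378; start (x,ẋ)=(-0.084486, -1.105669) → end (x,ẋ)=(-0.934337, -3.771037)

x = -0.9343, ẋ = -3.7710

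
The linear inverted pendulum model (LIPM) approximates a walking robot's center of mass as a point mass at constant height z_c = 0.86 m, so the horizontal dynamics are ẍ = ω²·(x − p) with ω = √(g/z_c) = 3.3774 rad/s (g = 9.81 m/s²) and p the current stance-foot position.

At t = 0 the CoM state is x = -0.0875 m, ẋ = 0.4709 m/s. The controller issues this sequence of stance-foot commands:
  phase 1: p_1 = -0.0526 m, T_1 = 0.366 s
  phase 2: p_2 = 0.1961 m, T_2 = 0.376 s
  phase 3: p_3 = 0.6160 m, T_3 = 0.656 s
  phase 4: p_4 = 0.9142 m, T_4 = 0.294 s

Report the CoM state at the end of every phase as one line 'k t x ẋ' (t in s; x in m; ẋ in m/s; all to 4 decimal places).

phase 1: p=-0.0526, T=0.366, ωT=1.236128, cosh=1.866384, sinh=1.575877; start (x,ẋ)=(-0.087500, 0.470900) → end (x,ẋ)=(0.101983, 0.693129)
phase 2: p=0.1961, T=0.376, ωT=1.269902, cosh=1.920682, sinh=1.639823; start (x,ẋ)=(0.101983, 0.693129) → end (x,ẋ)=(0.351864, 0.810028)
phase 3: p=0.6160, T=0.656, ωT=2.215574, cosh=4.637882, sinh=4.528791; start (x,ẋ)=(0.351864, 0.810028) → end (x,ẋ)=(0.477145, -0.283284)
phase 4: p=0.9142, T=0.294, ωT=0.992956, cosh=1.534840, sinh=1.164360; start (x,ẋ)=(0.477145, -0.283284) → end (x,ẋ)=(0.145728, -2.153519)

1 0.3660 0.1020 0.6931
2 0.7420 0.3519 0.8100
3 1.3980 0.4771 -0.2833
4 1.6920 0.1457 -2.1535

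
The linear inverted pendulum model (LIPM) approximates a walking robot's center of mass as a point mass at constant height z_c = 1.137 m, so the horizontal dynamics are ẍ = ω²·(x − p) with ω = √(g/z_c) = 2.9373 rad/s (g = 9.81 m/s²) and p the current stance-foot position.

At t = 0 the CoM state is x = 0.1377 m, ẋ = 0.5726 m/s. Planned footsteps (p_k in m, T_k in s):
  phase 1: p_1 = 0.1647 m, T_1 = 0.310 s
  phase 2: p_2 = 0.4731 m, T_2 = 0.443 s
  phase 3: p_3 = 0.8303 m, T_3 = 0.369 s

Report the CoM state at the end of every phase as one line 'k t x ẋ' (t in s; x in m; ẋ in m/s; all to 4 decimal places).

phase 1: p=0.1647, T=0.310, ωT=0.910563, cosh=1.444010, sinh=1.041712; start (x,ẋ)=(0.137700, 0.572600) → end (x,ẋ)=(0.328784, 0.744225)
phase 2: p=0.4731, T=0.443, ωT=1.301224, cosh=1.972994, sinh=1.700796; start (x,ẋ)=(0.328784, 0.744225) → end (x,ẋ)=(0.619297, 0.747385)
phase 3: p=0.8303, T=0.369, ωT=1.083864, cosh=1.647182, sinh=1.308896; start (x,ẋ)=(0.619297, 0.747385) → end (x,ẋ)=(0.815783, 0.419852)

1 0.3100 0.3288 0.7442
2 0.7530 0.6193 0.7474
3 1.1220 0.8158 0.4199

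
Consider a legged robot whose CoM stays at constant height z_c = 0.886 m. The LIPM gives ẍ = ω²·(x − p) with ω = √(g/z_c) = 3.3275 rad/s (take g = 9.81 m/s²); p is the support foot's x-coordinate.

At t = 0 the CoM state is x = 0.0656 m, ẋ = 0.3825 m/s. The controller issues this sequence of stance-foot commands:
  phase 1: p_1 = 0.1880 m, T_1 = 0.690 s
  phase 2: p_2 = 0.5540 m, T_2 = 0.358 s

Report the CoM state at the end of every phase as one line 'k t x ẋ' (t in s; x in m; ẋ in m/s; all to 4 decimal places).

phase 1: p=0.1880, T=0.690, ωT=2.295975, cosh=5.017390, sinh=4.916727; start (x,ẋ)=(0.065600, 0.382500) → end (x,ẋ)=(0.139055, -0.083362)
phase 2: p=0.5540, T=0.358, ωT=1.191245, cosh=1.797509, sinh=1.493667; start (x,ẋ)=(0.139055, -0.083362) → end (x,ẋ)=(-0.229288, -2.212195)

1 0.6900 0.1391 -0.0834
2 1.0480 -0.2293 -2.2122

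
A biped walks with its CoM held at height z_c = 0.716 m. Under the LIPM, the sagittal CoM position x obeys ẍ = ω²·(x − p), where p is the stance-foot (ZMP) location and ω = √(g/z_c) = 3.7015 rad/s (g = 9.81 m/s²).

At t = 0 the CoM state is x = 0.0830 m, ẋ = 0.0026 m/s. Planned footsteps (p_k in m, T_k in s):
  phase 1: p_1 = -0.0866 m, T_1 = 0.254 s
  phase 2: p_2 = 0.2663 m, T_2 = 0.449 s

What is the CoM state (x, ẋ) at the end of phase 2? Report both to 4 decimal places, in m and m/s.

phase 1: p=-0.0866, T=0.254, ωT=0.940181, cosh=1.475501, sinh=1.084944; start (x,ẋ)=(0.083000, 0.002600) → end (x,ẋ)=(0.164407, 0.684936)
phase 2: p=0.2663, T=0.449, ωT=1.661973, cosh=2.729732, sinh=2.539968; start (x,ẋ)=(0.164407, 0.684936) → end (x,ẋ)=(0.458163, 0.911726)

x = 0.4582, ẋ = 0.9117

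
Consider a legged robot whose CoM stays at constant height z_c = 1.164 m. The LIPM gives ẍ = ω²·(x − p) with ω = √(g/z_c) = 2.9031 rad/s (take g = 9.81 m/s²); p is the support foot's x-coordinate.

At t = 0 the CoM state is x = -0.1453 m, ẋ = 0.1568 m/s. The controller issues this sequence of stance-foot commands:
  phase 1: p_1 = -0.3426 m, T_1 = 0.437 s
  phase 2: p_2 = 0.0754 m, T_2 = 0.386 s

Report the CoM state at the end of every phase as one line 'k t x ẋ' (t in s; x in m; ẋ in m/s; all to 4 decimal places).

phase 1: p=-0.3426, T=0.437, ωT=1.268655, cosh=1.918638, sinh=1.637428; start (x,ẋ)=(-0.145300, 0.156800) → end (x,ẋ)=(0.124387, 1.238731)
phase 2: p=0.0754, T=0.386, ωT=1.120597, cosh=1.696384, sinh=1.370299; start (x,ẋ)=(0.124387, 1.238731) → end (x,ẋ)=(0.743197, 2.296238)

1 0.4370 0.1244 1.2387
2 0.8230 0.7432 2.2962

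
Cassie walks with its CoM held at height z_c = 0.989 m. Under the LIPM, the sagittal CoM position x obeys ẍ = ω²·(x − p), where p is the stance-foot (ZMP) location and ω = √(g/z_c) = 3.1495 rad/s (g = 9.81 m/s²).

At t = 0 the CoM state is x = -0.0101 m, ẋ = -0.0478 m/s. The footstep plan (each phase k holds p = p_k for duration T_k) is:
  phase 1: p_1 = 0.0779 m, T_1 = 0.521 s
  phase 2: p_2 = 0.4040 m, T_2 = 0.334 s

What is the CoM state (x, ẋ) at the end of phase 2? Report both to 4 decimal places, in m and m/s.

x = -0.8844, ẋ = -3.6835

phase 1: p=0.0779, T=0.521, ωT=1.640890, cosh=2.676782, sinh=2.482975; start (x,ẋ)=(-0.010100, -0.047800) → end (x,ẋ)=(-0.195341, -0.816122)
phase 2: p=0.4040, T=0.334, ωT=1.051933, cosh=1.606221, sinh=1.256959; start (x,ẋ)=(-0.195341, -0.816122) → end (x,ẋ)=(-0.884387, -3.683538)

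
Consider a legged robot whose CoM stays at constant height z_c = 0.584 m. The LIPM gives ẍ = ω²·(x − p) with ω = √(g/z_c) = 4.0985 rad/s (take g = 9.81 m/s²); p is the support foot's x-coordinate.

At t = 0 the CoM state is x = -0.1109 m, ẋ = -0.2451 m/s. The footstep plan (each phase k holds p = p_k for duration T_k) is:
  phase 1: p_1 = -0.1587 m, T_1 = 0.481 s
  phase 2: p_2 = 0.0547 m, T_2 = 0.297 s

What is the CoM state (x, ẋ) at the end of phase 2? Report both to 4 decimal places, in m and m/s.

phase 1: p=-0.1587, T=0.481, ωT=1.971378, cosh=3.659916, sinh=3.520652; start (x,ẋ)=(-0.110900, -0.245100) → end (x,ẋ)=(-0.194299, -0.207321)
phase 2: p=0.0547, T=0.297, ωT=1.217254, cosh=1.836971, sinh=1.540930; start (x,ẋ)=(-0.194299, -0.207321) → end (x,ẋ)=(-0.480652, -1.953397)

x = -0.4807, ẋ = -1.9534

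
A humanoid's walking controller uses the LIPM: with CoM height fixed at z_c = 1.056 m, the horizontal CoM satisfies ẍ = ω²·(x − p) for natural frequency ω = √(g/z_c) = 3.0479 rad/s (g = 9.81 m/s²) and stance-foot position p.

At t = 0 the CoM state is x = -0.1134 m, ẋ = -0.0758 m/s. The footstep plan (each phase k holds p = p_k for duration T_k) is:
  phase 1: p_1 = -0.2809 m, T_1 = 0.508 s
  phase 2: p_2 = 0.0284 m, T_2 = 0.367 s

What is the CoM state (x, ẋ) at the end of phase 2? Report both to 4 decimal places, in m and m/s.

x = 0.5379, ẋ = 1.8201

phase 1: p=-0.2809, T=0.508, ωT=1.548333, cosh=2.458113, sinh=2.245511; start (x,ẋ)=(-0.113400, -0.075800) → end (x,ẋ)=(0.074989, 0.960061)
phase 2: p=0.0284, T=0.367, ωT=1.118579, cosh=1.693623, sinh=1.366880; start (x,ẋ)=(0.074989, 0.960061) → end (x,ẋ)=(0.537859, 1.820076)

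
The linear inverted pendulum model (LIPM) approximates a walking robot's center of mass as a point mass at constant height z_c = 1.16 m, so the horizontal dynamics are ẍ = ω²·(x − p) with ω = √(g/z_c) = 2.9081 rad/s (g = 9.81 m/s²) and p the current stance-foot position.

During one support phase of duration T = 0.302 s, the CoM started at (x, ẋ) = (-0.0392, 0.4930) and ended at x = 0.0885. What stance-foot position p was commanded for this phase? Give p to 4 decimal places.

ωT = 2.9081·0.302 = 0.878246; cosh(ωT) = 1.411093, sinh(ωT) = 0.995582
x(T) = p + (x₀−p)·cosh(ωT) + (ẋ₀/ω)·sinh(ωT) ⇒ p·(1 − cosh) = x(T) − x₀·cosh − (ẋ₀/ω)·sinh
numerator   = 0.0885 − (-0.0392)·1.411093 − (0.4930/2.9081)·0.995582 = -0.024963
denominator = 1 − 1.411093 = -0.411093
p = -0.024963 / -0.411093 = 0.0607

p = 0.0607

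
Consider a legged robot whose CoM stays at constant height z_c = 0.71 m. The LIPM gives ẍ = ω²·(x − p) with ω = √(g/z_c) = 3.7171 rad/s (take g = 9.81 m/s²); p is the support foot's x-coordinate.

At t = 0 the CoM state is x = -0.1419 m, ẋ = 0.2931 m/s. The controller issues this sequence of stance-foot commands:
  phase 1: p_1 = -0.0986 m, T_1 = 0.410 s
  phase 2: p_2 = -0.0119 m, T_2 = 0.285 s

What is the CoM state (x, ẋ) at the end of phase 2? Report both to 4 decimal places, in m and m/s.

phase 1: p=-0.0986, T=0.410, ωT=1.524011, cosh=2.404219, sinh=2.186382; start (x,ẋ)=(-0.141900, 0.293100) → end (x,ẋ)=(-0.030303, 0.352777)
phase 2: p=-0.0119, T=0.285, ωT=1.059373, cosh=1.615618, sinh=1.268945; start (x,ẋ)=(-0.030303, 0.352777) → end (x,ẋ)=(0.078800, 0.483153)

x = 0.0788, ẋ = 0.4832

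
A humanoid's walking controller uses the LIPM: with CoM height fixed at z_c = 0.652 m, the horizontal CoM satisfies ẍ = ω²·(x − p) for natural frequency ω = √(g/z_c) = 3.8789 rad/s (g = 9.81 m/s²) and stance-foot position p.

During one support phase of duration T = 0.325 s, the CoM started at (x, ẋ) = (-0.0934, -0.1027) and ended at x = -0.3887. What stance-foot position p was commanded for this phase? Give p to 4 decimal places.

p = 0.1853

ωT = 3.8789·0.325 = 1.260642; cosh(ωT) = 1.905580, sinh(ωT) = 1.622108
x(T) = p + (x₀−p)·cosh(ωT) + (ẋ₀/ω)·sinh(ωT) ⇒ p·(1 − cosh) = x(T) − x₀·cosh − (ẋ₀/ω)·sinh
numerator   = -0.3887 − (-0.0934)·1.905580 − (-0.1027/3.8789)·1.622108 = -0.167771
denominator = 1 − 1.905580 = -0.905580
p = -0.167771 / -0.905580 = 0.1853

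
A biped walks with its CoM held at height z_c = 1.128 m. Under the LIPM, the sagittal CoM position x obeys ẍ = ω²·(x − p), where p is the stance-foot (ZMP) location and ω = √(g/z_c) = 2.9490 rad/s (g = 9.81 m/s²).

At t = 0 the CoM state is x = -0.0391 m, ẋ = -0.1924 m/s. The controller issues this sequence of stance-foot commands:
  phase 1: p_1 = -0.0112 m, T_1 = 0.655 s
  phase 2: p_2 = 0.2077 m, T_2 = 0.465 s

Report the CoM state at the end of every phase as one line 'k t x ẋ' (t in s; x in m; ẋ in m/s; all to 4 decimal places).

1 0.6550 -0.3299 -0.9557
2 1.1200 -1.5170 -4.9263

phase 1: p=-0.0112, T=0.655, ωT=1.931595, cosh=3.522712, sinh=3.377795; start (x,ẋ)=(-0.039100, -0.192400) → end (x,ẋ)=(-0.329859, -0.955685)
phase 2: p=0.2077, T=0.465, ωT=1.371285, cosh=2.097096, sinh=1.843315; start (x,ẋ)=(-0.329859, -0.955685) → end (x,ẋ)=(-1.516978, -4.926301)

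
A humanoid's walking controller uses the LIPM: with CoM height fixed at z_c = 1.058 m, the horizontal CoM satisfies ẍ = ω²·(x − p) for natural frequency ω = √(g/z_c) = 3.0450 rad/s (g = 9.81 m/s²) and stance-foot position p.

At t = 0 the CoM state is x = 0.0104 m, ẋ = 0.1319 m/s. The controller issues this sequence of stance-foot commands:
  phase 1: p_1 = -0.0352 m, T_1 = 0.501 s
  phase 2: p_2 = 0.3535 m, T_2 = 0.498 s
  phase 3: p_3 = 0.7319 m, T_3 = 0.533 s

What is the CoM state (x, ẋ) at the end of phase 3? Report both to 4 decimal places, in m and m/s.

x = -0.0406, ẋ = -2.0737

phase 1: p=-0.0352, T=0.501, ωT=1.525545, cosh=2.407576, sinh=2.190073; start (x,ẋ)=(0.010400, 0.131900) → end (x,ẋ)=(0.169453, 0.621655)
phase 2: p=0.3535, T=0.498, ωT=1.516410, cosh=2.387669, sinh=2.168171; start (x,ẋ)=(0.169453, 0.621655) → end (x,ẋ)=(0.356701, 0.269212)
phase 3: p=0.7319, T=0.533, ωT=1.622985, cosh=2.632753, sinh=2.435444; start (x,ẋ)=(0.356701, 0.269212) → end (x,ẋ)=(-0.040586, -2.073680)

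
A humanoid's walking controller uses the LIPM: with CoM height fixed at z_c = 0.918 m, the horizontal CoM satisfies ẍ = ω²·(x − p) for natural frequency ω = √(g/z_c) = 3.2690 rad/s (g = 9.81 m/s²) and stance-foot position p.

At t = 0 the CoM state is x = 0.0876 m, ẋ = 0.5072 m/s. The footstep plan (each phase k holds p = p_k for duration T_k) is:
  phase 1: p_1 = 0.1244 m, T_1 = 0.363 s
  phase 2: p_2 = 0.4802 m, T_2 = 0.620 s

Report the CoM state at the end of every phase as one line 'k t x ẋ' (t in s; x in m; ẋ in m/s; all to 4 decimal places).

phase 1: p=0.1244, T=0.363, ωT=1.186647, cosh=1.790661, sinh=1.485418; start (x,ẋ)=(0.087600, 0.507200) → end (x,ẋ)=(0.288973, 0.729528)
phase 2: p=0.4802, T=0.620, ωT=2.026780, cosh=3.860684, sinh=3.728925; start (x,ẋ)=(0.288973, 0.729528) → end (x,ẋ)=(0.574100, 0.485448)

1 0.3630 0.2890 0.7295
2 0.9830 0.5741 0.4854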